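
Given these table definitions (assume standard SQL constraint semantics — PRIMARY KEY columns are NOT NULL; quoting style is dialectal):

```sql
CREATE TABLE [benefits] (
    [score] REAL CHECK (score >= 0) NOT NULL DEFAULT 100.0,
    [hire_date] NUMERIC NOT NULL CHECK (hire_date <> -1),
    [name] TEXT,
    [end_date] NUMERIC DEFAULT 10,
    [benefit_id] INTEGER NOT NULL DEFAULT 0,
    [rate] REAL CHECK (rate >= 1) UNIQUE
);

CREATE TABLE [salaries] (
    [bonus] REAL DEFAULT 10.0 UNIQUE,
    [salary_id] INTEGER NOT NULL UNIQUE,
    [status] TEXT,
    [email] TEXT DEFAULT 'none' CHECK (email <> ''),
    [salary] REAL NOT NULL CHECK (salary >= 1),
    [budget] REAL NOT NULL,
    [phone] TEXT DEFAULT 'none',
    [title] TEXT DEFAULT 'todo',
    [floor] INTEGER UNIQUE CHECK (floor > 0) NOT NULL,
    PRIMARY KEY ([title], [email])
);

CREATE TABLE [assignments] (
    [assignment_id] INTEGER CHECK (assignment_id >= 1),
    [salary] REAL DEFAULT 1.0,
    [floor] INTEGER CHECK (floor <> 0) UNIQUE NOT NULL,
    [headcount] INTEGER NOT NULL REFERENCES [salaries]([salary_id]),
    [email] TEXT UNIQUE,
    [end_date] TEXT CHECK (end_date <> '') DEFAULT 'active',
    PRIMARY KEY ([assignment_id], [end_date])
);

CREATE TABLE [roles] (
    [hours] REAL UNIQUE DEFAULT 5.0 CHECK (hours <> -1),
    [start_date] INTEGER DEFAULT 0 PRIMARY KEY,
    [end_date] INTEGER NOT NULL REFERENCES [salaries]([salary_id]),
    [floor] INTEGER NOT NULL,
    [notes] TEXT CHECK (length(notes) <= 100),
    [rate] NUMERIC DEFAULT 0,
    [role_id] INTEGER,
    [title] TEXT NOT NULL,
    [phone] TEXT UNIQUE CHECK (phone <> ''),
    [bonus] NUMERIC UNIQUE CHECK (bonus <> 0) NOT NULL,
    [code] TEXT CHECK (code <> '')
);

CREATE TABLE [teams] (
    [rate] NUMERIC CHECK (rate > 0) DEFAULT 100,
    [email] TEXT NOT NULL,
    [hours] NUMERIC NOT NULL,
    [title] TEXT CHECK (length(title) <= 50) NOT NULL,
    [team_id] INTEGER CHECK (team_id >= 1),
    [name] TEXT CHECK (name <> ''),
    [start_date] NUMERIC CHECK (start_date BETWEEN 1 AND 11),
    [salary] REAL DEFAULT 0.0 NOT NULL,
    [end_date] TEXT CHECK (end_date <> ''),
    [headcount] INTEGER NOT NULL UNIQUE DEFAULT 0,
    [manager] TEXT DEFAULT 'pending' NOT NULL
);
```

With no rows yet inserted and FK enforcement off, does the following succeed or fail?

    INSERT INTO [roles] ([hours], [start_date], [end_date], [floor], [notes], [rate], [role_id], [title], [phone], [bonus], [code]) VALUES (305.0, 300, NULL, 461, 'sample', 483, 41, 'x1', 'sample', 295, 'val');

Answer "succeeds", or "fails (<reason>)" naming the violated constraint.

fails (NOT NULL on end_date)

end_date is explicitly set to NULL, but end_date is declared NOT NULL.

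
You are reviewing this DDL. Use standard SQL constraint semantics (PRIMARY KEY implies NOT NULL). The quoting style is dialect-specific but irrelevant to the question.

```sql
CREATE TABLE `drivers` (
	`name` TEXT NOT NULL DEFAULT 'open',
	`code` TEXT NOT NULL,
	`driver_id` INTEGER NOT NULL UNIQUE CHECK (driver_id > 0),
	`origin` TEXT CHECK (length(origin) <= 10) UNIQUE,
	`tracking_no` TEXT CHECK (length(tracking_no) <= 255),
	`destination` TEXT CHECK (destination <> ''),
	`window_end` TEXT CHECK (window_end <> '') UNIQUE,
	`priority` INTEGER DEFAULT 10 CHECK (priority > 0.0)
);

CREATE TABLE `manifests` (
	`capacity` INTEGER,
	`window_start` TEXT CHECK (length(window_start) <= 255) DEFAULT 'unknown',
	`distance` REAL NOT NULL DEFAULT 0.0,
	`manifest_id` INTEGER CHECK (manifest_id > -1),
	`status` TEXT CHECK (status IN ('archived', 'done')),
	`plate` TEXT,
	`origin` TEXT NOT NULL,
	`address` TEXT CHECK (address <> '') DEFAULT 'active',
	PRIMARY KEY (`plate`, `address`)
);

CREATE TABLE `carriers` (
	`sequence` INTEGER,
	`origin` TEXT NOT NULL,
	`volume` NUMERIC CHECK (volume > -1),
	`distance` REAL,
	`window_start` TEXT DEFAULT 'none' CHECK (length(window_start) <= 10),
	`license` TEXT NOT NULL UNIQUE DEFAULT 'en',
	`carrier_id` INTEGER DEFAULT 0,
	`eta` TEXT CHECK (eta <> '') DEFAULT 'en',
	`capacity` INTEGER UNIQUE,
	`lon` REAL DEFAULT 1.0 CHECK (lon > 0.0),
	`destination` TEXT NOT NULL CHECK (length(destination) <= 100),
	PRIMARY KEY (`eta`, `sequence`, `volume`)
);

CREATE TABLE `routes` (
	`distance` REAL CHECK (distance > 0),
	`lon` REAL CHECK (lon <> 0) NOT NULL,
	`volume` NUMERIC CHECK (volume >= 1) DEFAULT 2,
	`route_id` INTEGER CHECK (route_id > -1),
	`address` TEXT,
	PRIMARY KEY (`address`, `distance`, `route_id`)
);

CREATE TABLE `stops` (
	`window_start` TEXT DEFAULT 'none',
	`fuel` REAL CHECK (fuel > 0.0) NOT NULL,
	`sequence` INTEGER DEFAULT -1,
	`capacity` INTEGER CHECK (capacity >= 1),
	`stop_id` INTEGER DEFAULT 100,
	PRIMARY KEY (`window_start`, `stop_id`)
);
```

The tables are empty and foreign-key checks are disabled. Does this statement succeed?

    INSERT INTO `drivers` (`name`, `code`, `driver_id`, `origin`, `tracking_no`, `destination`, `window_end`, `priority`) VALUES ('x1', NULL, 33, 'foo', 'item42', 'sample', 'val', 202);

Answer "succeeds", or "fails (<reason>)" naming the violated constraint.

fails (NOT NULL on code)

code is explicitly set to NULL, but code is declared NOT NULL.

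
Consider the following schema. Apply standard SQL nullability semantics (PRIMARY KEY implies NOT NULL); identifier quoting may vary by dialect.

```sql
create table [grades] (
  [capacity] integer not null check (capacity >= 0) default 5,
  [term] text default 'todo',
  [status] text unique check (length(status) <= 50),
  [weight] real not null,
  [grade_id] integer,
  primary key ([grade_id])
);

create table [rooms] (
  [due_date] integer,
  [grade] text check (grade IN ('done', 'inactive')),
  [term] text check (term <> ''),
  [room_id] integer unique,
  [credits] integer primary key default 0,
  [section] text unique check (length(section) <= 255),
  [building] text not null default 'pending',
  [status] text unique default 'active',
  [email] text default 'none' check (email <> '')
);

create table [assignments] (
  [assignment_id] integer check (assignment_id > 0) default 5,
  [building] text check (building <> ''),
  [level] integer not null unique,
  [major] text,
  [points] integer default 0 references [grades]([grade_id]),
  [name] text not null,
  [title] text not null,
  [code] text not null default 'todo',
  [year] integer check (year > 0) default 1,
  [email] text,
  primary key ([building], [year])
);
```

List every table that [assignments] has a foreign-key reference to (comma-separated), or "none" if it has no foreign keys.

grades

- points REFERENCES grades(grade_id).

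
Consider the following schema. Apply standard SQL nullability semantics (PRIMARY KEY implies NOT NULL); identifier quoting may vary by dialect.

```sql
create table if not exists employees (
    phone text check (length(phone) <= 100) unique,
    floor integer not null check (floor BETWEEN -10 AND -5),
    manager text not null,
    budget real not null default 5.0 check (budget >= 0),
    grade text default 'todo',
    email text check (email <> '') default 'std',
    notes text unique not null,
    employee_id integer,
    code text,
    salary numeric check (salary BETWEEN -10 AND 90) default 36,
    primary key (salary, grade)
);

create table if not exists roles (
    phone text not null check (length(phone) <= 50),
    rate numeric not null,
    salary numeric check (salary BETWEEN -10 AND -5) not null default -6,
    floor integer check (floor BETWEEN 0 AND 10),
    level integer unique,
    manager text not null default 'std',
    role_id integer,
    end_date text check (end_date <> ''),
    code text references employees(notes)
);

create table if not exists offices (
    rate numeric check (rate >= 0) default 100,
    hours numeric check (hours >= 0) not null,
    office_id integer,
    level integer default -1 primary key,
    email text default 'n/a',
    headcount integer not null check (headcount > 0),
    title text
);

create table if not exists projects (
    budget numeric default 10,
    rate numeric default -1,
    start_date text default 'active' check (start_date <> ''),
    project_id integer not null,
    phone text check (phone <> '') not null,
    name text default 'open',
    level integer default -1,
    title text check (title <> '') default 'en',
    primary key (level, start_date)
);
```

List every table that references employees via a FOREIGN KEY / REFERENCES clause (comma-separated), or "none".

- roles.code references employees(notes).

roles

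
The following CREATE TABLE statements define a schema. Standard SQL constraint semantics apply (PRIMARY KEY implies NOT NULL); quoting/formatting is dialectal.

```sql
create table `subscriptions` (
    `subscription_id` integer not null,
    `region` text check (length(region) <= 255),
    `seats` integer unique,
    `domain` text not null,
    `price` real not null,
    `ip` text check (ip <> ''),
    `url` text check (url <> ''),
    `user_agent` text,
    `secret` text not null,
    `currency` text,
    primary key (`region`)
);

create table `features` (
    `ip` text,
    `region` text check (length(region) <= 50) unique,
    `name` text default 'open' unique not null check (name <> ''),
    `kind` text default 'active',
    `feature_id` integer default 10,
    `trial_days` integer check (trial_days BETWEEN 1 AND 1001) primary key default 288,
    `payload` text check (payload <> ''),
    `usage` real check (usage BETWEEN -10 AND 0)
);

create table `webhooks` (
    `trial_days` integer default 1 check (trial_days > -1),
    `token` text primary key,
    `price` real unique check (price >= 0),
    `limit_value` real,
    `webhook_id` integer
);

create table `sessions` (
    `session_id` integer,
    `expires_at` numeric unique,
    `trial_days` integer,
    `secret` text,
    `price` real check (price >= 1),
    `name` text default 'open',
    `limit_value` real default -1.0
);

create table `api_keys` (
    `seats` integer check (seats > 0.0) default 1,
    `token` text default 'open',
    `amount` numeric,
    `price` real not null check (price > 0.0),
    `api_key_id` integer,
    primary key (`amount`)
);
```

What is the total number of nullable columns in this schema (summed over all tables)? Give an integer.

subscriptions: 5 nullable (seats, ip, url, user_agent, currency — PK (region) and explicit NOT NULL columns excluded).
features: 6 nullable (ip, region, kind, feature_id, payload, usage — PK (trial_days) and explicit NOT NULL columns excluded).
webhooks: 4 nullable (trial_days, price, limit_value, webhook_id — PK (token) and explicit NOT NULL columns excluded).
sessions: 7 nullable (session_id, expires_at, trial_days, secret, price, name, limit_value — PK none and explicit NOT NULL columns excluded).
api_keys: 3 nullable (seats, token, api_key_id — PK (amount) and explicit NOT NULL columns excluded).
Total: 5 + 6 + 4 + 7 + 3 = 25.

25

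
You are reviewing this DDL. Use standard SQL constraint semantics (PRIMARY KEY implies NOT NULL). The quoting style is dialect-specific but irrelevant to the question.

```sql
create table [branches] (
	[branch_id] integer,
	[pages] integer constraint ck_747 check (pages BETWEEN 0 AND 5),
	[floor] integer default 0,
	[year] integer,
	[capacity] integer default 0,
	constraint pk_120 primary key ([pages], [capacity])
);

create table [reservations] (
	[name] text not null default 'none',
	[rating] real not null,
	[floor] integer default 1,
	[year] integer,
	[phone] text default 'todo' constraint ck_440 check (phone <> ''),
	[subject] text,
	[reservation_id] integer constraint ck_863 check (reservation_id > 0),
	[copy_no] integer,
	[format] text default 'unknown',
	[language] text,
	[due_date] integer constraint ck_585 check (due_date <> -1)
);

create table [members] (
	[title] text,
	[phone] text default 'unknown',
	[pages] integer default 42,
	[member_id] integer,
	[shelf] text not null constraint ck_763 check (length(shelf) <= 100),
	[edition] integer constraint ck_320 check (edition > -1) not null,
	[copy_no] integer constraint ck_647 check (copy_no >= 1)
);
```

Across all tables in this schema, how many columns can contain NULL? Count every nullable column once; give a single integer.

17

branches: 3 nullable (branch_id, floor, year — PK (pages, capacity) and explicit NOT NULL columns excluded).
reservations: 9 nullable (floor, year, phone, subject, reservation_id, copy_no, format, language, due_date — PK none and explicit NOT NULL columns excluded).
members: 5 nullable (title, phone, pages, member_id, copy_no — PK none and explicit NOT NULL columns excluded).
Total: 3 + 9 + 5 = 17.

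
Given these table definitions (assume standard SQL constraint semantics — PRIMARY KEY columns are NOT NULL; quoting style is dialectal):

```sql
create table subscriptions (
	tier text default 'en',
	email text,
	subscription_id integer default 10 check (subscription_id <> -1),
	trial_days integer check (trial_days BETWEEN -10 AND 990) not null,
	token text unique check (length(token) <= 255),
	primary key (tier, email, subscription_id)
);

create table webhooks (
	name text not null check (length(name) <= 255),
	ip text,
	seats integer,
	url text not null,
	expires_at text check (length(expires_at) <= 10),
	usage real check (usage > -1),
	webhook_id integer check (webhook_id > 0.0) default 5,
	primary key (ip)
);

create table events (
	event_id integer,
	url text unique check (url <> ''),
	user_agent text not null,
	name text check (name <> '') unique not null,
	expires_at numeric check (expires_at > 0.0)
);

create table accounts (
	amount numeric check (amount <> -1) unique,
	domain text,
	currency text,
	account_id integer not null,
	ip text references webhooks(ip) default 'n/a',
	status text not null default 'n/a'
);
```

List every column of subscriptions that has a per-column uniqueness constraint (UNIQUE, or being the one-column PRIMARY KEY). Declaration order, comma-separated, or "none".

token

- tier: part of a composite PRIMARY KEY — only the tuple is unique, not this column on its own.
- email: part of a composite PRIMARY KEY — only the tuple is unique, not this column on its own.
- subscription_id: part of a composite PRIMARY KEY — only the tuple is unique, not this column on its own.
- trial_days: no UNIQUE or single-column PK constraint.
- token: declared UNIQUE → unique.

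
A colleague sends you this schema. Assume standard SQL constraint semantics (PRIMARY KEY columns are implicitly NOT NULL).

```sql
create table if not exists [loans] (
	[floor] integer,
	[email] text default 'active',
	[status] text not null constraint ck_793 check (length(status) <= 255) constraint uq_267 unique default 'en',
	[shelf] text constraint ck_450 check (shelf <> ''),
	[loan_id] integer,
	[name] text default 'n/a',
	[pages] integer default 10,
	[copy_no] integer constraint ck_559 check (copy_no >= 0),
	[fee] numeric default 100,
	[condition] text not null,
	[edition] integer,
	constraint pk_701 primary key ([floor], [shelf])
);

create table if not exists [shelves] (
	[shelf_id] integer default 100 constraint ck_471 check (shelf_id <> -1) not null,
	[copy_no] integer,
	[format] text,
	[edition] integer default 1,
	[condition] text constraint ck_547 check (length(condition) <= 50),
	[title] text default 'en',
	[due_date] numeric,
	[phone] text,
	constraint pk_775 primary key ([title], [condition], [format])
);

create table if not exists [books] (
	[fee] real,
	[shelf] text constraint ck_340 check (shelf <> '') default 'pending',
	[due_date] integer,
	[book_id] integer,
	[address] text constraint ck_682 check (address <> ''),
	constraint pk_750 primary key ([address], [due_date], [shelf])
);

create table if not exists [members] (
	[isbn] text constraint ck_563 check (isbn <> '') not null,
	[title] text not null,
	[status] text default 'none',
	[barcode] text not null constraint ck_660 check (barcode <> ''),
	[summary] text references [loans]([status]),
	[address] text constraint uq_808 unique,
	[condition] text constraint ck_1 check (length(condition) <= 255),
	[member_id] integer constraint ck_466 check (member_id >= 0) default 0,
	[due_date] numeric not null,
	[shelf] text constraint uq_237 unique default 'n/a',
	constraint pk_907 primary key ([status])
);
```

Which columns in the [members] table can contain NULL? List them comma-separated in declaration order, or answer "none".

summary, address, condition, member_id, shelf

- isbn: declared NOT NULL → not nullable.
- title: declared NOT NULL → not nullable.
- status: part of the PRIMARY KEY, which implies NOT NULL → not nullable.
- barcode: declared NOT NULL → not nullable.
- summary: a foreign key column may be NULL unless separately constrained → nullable.
- address: UNIQUE does not imply NOT NULL → nullable.
- condition: CHECK does not forbid NULL (a CHECK constraint passes when its expression is NULL) → nullable.
- member_id: CHECK does not forbid NULL (a CHECK constraint passes when its expression is NULL) → nullable.
- due_date: declared NOT NULL → not nullable.
- shelf: UNIQUE does not imply NOT NULL → nullable.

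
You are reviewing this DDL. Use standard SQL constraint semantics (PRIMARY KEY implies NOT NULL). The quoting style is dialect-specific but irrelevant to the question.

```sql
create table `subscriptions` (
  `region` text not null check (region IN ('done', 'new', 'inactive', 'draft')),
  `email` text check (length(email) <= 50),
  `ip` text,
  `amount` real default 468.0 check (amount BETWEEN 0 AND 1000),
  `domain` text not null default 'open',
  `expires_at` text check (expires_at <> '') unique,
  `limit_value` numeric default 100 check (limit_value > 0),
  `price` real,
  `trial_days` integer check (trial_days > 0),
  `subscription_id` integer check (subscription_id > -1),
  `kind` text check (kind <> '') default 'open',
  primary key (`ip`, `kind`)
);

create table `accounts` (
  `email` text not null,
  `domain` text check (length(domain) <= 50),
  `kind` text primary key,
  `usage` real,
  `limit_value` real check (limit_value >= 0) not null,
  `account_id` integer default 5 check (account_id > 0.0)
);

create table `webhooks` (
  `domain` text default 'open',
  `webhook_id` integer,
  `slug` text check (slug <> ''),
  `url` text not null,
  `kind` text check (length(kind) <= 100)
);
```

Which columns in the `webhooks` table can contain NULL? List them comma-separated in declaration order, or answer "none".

- domain: DEFAULT only fills an omitted column; an explicit NULL is still allowed → nullable.
- webhook_id: no NOT NULL constraint applies → nullable.
- slug: CHECK does not forbid NULL (a CHECK constraint passes when its expression is NULL) → nullable.
- url: declared NOT NULL → not nullable.
- kind: CHECK does not forbid NULL (a CHECK constraint passes when its expression is NULL) → nullable.

domain, webhook_id, slug, kind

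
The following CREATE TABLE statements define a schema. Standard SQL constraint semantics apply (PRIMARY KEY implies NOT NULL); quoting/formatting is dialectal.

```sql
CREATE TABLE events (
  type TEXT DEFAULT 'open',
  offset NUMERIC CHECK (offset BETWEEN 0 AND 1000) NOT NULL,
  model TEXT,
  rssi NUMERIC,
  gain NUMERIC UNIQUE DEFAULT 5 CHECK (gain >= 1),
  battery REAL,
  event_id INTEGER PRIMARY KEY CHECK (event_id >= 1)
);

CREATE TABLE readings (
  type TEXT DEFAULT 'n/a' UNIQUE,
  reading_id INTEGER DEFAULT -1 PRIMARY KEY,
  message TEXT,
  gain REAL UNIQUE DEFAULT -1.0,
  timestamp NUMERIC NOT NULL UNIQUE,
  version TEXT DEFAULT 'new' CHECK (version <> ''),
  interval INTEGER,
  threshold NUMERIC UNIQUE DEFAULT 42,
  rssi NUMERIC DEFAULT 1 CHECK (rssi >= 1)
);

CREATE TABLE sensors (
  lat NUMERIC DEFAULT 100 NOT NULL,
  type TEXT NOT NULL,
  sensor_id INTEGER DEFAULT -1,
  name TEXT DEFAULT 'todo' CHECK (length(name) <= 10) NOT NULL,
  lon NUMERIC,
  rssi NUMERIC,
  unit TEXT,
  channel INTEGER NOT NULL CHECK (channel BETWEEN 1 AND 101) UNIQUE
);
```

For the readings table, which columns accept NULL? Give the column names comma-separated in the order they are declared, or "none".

- type: UNIQUE does not imply NOT NULL → nullable.
- reading_id: part of the PRIMARY KEY, which implies NOT NULL → not nullable.
- message: no NOT NULL constraint applies → nullable.
- gain: UNIQUE does not imply NOT NULL → nullable.
- timestamp: declared NOT NULL → not nullable.
- version: CHECK does not forbid NULL (a CHECK constraint passes when its expression is NULL) → nullable.
- interval: no NOT NULL constraint applies → nullable.
- threshold: UNIQUE does not imply NOT NULL → nullable.
- rssi: CHECK does not forbid NULL (a CHECK constraint passes when its expression is NULL) → nullable.

type, message, gain, version, interval, threshold, rssi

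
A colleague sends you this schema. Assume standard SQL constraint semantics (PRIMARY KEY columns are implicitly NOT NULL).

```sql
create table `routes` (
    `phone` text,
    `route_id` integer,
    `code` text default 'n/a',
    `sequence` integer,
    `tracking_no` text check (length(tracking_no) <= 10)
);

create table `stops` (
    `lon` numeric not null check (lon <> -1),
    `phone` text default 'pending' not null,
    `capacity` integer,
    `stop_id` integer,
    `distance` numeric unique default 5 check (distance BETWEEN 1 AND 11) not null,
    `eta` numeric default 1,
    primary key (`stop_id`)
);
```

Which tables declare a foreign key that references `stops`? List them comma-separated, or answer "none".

No REFERENCES clause anywhere in the schema names stops.

none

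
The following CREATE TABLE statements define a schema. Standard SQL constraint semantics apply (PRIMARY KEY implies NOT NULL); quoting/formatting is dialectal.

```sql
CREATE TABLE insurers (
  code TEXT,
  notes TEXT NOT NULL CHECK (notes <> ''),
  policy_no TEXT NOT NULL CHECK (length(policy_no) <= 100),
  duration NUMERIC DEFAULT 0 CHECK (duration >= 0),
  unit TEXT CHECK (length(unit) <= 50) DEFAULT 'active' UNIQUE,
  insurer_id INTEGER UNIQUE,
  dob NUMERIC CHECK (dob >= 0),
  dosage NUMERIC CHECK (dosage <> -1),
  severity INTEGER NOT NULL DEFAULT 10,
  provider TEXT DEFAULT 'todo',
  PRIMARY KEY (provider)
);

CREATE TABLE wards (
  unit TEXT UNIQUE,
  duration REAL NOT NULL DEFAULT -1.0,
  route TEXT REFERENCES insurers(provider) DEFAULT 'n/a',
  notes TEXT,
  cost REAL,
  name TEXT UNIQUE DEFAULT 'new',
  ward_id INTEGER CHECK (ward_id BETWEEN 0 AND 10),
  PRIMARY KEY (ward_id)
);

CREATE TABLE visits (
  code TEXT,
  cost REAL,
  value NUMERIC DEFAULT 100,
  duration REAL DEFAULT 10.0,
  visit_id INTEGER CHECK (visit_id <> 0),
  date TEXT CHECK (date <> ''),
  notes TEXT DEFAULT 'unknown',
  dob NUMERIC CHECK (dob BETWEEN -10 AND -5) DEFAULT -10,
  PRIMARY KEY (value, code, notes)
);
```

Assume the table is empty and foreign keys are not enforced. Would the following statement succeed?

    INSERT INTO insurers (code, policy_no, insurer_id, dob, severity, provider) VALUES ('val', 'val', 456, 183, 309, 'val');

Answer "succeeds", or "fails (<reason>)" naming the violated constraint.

notes is omitted from the column list and has no DEFAULT, so it would receive NULL.
But notes is declared NOT NULL.

fails (NOT NULL on notes)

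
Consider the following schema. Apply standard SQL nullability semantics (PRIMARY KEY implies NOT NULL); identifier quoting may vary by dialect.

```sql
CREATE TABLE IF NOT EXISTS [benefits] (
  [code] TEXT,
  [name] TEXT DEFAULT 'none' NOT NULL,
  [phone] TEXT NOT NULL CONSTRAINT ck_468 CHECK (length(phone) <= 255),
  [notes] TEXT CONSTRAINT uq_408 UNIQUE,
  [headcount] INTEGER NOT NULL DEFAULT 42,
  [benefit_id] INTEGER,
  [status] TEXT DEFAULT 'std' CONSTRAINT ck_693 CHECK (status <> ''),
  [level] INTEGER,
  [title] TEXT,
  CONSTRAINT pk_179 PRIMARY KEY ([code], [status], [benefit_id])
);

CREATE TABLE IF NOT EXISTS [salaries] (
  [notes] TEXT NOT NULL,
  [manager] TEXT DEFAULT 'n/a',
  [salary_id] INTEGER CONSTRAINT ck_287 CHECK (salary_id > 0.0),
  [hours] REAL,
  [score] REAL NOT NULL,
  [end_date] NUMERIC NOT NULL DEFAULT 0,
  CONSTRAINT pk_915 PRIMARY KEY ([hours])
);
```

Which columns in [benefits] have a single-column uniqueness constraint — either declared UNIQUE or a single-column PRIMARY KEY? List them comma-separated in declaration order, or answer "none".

notes

- code: part of a composite PRIMARY KEY — only the tuple is unique, not this column on its own.
- name: no UNIQUE or single-column PK constraint.
- phone: no UNIQUE or single-column PK constraint.
- notes: declared UNIQUE → unique.
- headcount: no UNIQUE or single-column PK constraint.
- benefit_id: part of a composite PRIMARY KEY — only the tuple is unique, not this column on its own.
- status: part of a composite PRIMARY KEY — only the tuple is unique, not this column on its own.
- level: no UNIQUE or single-column PK constraint.
- title: no UNIQUE or single-column PK constraint.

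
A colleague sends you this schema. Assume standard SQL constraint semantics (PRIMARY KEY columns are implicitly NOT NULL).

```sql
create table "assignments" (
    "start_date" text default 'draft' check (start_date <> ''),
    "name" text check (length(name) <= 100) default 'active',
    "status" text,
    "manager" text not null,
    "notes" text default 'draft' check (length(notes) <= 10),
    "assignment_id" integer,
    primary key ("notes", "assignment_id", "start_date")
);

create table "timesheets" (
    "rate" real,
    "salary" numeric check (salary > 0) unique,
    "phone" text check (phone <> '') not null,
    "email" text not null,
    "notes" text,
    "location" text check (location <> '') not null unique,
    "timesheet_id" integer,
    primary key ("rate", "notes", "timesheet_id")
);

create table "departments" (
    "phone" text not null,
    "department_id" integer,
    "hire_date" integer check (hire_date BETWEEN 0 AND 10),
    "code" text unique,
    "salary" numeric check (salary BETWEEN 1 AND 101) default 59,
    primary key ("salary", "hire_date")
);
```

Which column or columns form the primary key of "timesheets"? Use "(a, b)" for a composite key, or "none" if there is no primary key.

A table-level PRIMARY KEY clause names 3 columns: rate, notes, timesheet_id.
This is a composite key — the combination is unique, not each column individually.

(rate, notes, timesheet_id)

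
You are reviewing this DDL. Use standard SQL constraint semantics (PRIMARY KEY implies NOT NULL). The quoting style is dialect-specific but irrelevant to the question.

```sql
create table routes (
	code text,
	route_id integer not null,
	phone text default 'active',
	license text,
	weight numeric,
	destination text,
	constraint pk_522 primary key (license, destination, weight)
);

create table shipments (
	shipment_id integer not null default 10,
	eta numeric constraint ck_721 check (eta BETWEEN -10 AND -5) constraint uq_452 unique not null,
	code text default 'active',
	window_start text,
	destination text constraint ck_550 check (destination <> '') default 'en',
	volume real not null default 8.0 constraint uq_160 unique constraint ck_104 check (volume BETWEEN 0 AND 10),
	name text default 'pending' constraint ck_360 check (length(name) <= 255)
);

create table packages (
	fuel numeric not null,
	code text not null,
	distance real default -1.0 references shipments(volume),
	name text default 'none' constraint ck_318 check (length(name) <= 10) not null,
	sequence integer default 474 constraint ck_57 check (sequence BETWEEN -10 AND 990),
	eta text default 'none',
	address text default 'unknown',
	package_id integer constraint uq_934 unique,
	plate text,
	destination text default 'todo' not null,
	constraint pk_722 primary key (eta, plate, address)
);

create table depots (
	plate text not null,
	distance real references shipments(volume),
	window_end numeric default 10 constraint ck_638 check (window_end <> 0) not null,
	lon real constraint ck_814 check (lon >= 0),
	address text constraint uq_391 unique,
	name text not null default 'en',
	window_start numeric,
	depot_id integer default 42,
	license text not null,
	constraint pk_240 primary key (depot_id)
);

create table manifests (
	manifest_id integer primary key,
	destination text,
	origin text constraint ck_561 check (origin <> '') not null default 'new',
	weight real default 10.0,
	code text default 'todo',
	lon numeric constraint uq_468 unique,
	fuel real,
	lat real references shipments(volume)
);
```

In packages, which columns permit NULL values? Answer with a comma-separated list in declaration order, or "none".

distance, sequence, package_id

- fuel: declared NOT NULL → not nullable.
- code: declared NOT NULL → not nullable.
- distance: a foreign key column may be NULL unless separately constrained → nullable.
- name: declared NOT NULL → not nullable.
- sequence: CHECK does not forbid NULL (a CHECK constraint passes when its expression is NULL) → nullable.
- eta: part of the PRIMARY KEY, which implies NOT NULL → not nullable.
- address: part of the PRIMARY KEY, which implies NOT NULL → not nullable.
- package_id: UNIQUE does not imply NOT NULL → nullable.
- plate: part of the PRIMARY KEY, which implies NOT NULL → not nullable.
- destination: declared NOT NULL → not nullable.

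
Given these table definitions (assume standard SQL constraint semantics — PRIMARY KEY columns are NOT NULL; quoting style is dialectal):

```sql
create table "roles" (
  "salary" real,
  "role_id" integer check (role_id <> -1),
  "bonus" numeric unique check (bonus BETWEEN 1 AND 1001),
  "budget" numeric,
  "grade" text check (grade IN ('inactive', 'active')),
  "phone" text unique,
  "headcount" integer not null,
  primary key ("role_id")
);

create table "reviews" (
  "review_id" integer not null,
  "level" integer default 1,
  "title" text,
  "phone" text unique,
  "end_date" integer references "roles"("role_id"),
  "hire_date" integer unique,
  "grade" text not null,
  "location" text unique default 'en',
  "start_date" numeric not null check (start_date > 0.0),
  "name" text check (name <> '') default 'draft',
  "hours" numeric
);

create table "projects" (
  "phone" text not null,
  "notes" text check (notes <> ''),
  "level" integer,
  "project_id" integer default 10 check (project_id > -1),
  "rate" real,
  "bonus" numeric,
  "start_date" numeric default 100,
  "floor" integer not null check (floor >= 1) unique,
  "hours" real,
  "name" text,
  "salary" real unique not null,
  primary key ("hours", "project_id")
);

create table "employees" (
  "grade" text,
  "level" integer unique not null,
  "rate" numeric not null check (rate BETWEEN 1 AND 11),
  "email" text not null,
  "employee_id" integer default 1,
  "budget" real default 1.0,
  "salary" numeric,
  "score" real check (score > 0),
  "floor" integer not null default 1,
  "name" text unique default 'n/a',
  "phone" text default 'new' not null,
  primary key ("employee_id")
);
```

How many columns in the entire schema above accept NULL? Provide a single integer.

roles: 5 nullable (salary, bonus, budget, grade, phone — PK (role_id) and explicit NOT NULL columns excluded).
reviews: 8 nullable (level, title, phone, end_date, hire_date, location, name, hours — PK none and explicit NOT NULL columns excluded).
projects: 6 nullable (notes, level, rate, bonus, start_date, name — PK (hours, project_id) and explicit NOT NULL columns excluded).
employees: 5 nullable (grade, budget, salary, score, name — PK (employee_id) and explicit NOT NULL columns excluded).
Total: 5 + 8 + 6 + 5 = 24.

24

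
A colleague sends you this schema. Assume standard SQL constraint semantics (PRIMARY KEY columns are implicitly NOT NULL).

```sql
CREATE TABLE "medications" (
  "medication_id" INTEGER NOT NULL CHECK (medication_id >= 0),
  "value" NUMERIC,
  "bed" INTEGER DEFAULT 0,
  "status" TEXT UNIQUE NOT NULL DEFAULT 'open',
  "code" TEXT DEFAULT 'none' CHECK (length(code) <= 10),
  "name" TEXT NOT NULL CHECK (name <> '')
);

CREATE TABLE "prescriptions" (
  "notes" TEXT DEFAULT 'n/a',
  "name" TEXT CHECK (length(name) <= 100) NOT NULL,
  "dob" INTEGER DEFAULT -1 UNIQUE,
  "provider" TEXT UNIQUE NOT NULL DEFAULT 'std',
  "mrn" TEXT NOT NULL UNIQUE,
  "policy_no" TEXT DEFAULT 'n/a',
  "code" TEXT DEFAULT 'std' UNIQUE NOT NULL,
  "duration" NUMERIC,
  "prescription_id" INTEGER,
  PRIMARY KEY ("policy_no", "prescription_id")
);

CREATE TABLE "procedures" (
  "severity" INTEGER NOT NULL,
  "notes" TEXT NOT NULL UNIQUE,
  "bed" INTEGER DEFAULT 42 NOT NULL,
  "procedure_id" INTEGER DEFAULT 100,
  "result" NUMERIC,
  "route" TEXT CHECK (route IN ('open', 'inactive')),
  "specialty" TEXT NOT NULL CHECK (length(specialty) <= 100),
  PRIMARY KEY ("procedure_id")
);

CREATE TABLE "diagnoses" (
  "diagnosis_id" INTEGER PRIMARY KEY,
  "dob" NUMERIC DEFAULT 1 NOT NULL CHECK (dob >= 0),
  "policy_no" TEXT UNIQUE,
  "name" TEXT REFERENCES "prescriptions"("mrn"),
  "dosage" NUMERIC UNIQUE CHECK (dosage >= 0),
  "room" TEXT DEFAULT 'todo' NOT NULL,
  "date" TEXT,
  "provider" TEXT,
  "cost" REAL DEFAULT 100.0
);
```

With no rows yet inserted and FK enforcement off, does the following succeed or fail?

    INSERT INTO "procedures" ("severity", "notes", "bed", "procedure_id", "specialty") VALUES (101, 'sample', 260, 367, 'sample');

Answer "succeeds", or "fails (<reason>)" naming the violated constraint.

NOT NULL columns: bed is supplied; notes is supplied; procedure_id is supplied; severity is supplied; specialty is supplied.
CHECK constraints: 'sample' satisfies (length(specialty) <= 100).
No constraint is violated.

succeeds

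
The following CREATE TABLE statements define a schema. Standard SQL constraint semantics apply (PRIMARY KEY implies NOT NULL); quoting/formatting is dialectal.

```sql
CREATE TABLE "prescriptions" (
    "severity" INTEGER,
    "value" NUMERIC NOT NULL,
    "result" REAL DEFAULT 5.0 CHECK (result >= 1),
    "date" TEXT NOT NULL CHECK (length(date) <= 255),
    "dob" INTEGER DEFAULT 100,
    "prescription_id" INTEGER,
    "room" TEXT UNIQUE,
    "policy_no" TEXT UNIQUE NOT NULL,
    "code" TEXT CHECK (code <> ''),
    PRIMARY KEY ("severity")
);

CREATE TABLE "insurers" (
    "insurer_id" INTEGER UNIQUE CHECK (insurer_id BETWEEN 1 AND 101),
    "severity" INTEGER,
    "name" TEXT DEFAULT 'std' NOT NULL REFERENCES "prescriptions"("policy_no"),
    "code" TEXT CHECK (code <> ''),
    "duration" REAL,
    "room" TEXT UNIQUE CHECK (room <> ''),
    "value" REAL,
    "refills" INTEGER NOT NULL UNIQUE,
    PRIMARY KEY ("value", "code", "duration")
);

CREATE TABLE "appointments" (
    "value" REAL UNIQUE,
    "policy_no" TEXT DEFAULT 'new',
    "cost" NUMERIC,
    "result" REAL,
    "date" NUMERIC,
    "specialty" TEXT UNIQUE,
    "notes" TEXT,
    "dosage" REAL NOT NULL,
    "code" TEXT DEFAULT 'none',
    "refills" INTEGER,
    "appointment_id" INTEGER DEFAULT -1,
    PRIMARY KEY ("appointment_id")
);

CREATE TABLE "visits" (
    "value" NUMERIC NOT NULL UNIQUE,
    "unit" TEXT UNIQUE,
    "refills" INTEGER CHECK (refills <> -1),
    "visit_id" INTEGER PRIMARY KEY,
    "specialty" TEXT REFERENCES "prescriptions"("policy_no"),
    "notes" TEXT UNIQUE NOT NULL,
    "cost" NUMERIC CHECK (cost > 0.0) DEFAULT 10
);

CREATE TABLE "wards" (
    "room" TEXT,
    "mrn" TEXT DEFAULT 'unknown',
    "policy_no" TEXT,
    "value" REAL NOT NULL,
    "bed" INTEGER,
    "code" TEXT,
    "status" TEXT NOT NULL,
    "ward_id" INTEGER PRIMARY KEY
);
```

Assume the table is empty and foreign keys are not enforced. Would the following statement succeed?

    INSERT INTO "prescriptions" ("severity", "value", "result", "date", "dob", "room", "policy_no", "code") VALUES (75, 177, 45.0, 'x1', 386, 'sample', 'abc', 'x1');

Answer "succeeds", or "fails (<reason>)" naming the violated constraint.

succeeds

NOT NULL columns: date is supplied; policy_no is supplied; severity is supplied; value is supplied.
CHECK constraints: 45.0 satisfies (result >= 1); 'x1' satisfies (length(date) <= 255); 'x1' satisfies (code <> '').
No constraint is violated.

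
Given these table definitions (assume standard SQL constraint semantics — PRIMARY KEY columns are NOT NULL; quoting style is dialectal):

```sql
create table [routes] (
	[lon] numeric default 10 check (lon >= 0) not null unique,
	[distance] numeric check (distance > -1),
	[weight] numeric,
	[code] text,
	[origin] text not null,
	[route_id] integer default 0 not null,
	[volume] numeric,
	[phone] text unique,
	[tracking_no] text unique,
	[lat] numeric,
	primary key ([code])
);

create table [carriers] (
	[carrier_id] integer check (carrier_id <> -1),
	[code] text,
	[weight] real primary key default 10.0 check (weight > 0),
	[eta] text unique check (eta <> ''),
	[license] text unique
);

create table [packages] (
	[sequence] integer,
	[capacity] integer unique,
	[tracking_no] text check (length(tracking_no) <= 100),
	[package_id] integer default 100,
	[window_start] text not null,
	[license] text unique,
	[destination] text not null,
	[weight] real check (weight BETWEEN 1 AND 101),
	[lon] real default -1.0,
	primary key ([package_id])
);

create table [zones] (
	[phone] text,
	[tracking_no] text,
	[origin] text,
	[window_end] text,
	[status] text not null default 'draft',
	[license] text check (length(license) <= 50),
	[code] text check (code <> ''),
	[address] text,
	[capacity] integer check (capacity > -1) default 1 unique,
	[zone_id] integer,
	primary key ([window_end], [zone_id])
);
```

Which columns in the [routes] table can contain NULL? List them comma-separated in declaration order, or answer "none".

- lon: declared NOT NULL → not nullable.
- distance: CHECK does not forbid NULL (a CHECK constraint passes when its expression is NULL) → nullable.
- weight: no NOT NULL constraint applies → nullable.
- code: part of the PRIMARY KEY, which implies NOT NULL → not nullable.
- origin: declared NOT NULL → not nullable.
- route_id: declared NOT NULL → not nullable.
- volume: no NOT NULL constraint applies → nullable.
- phone: UNIQUE does not imply NOT NULL → nullable.
- tracking_no: UNIQUE does not imply NOT NULL → nullable.
- lat: no NOT NULL constraint applies → nullable.

distance, weight, volume, phone, tracking_no, lat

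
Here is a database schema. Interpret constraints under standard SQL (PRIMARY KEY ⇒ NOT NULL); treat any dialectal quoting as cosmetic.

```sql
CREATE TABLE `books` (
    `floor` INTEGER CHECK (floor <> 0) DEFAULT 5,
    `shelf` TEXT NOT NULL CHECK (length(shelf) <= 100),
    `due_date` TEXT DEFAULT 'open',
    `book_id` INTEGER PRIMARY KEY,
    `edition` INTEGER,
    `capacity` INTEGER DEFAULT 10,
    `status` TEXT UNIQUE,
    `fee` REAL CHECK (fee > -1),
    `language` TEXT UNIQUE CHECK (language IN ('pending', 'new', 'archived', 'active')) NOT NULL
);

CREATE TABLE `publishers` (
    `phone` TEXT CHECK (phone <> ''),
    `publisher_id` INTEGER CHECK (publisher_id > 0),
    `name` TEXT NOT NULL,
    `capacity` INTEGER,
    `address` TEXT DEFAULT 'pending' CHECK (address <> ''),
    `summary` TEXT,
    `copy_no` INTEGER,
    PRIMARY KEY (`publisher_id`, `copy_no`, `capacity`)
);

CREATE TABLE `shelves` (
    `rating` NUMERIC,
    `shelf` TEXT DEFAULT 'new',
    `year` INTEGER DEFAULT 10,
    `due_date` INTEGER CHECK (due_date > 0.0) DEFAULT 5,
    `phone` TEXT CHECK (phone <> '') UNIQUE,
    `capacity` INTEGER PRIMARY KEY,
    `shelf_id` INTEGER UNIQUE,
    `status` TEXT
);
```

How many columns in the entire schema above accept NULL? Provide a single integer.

books: 6 nullable (floor, due_date, edition, capacity, status, fee — PK (book_id) and explicit NOT NULL columns excluded).
publishers: 3 nullable (phone, address, summary — PK (publisher_id, copy_no, capacity) and explicit NOT NULL columns excluded).
shelves: 7 nullable (rating, shelf, year, due_date, phone, shelf_id, status — PK (capacity) and explicit NOT NULL columns excluded).
Total: 6 + 3 + 7 = 16.

16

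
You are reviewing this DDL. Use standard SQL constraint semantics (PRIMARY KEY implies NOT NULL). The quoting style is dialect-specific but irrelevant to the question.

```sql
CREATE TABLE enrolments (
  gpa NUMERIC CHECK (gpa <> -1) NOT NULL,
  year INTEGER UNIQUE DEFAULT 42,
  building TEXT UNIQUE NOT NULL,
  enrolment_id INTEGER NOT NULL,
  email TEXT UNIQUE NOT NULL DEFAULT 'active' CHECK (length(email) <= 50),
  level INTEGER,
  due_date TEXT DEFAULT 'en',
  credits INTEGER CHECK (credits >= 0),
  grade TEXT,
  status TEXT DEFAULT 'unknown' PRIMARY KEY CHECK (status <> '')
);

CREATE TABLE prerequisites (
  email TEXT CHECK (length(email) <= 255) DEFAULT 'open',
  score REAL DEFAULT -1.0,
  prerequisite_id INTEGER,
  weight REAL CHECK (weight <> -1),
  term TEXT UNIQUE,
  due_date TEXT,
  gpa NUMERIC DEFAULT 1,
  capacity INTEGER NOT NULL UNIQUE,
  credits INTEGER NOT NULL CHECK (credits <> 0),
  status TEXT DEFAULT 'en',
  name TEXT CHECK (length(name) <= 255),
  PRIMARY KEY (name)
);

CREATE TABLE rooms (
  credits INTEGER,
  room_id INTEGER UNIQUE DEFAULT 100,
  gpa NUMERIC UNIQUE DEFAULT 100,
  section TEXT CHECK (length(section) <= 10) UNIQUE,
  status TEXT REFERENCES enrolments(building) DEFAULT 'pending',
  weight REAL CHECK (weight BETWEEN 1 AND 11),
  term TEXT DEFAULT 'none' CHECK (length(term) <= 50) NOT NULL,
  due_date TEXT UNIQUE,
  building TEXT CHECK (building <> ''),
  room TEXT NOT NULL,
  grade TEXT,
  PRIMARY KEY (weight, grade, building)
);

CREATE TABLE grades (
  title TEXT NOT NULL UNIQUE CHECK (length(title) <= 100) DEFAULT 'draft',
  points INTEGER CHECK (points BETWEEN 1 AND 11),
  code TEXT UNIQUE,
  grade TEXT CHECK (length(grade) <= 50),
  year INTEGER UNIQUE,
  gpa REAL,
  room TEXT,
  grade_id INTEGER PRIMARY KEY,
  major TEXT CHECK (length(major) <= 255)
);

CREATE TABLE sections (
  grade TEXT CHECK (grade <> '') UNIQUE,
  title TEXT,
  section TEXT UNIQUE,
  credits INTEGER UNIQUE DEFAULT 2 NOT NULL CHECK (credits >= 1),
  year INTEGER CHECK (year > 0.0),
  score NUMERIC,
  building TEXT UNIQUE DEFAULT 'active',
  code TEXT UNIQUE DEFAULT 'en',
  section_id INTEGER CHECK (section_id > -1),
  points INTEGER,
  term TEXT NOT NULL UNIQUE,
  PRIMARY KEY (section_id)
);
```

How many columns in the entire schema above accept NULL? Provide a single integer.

34

enrolments: 5 nullable (year, level, due_date, credits, grade — PK (status) and explicit NOT NULL columns excluded).
prerequisites: 8 nullable (email, score, prerequisite_id, weight, term, due_date, gpa, status — PK (name) and explicit NOT NULL columns excluded).
rooms: 6 nullable (credits, room_id, gpa, section, status, due_date — PK (weight, grade, building) and explicit NOT NULL columns excluded).
grades: 7 nullable (points, code, grade, year, gpa, room, major — PK (grade_id) and explicit NOT NULL columns excluded).
sections: 8 nullable (grade, title, section, year, score, building, code, points — PK (section_id) and explicit NOT NULL columns excluded).
Total: 5 + 8 + 6 + 7 + 8 = 34.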